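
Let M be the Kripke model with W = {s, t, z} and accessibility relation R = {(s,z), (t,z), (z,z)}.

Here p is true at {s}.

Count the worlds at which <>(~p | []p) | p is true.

s: <>(~p | []p) is T, p is T. ✓
t: <>(~p | []p) is T, p is F. ✓
z: <>(~p | []p) is T, p is F. ✓
Satisfying worlds: {s, t, z}.

3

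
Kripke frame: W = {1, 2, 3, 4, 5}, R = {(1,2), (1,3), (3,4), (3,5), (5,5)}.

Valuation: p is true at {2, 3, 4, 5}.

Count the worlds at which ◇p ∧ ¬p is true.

1: ◇p is T, ¬p is T. ✓
2: ◇p is F, ¬p is F. ✗
3: ◇p is T, ¬p is F. ✗
4: ◇p is F, ¬p is F. ✗
5: ◇p is T, ¬p is F. ✗
Satisfying worlds: {1}.

1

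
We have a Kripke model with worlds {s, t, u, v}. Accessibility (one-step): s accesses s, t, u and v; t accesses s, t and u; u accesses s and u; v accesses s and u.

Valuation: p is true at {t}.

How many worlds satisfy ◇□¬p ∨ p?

4

s: ◇□¬p is T, p is F. ✓
t: ◇□¬p is T, p is T. ✓
u: ◇□¬p is T, p is F. ✓
v: ◇□¬p is T, p is F. ✓
Satisfying worlds: {s, t, u, v}.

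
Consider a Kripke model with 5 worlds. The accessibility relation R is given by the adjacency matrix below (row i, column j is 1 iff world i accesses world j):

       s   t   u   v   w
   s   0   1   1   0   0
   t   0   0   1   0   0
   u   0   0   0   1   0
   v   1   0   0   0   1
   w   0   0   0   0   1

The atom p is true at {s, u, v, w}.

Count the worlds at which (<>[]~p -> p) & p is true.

s: <>[]~p -> p is T, p is T. ✓
t: <>[]~p -> p is T, p is F. ✗
u: <>[]~p -> p is T, p is T. ✓
v: <>[]~p -> p is T, p is T. ✓
w: <>[]~p -> p is T, p is T. ✓
Satisfying worlds: {s, u, v, w}.

4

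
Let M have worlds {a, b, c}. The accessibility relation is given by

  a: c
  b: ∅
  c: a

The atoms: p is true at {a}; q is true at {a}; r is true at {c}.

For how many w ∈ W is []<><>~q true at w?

a: successors {c}; <><>~q there: c:T. ✓
b: no successors, so []<><>~q holds vacuously. ✓
c: successors {a}; <><>~q there: a:F. ✗
Satisfying worlds: {a, b}.

2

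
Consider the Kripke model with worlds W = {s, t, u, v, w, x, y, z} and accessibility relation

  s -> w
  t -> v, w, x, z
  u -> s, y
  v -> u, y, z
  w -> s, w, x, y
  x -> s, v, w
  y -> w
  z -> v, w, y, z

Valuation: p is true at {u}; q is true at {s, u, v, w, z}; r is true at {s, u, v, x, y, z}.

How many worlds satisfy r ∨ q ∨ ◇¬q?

s: r ∨ q is T, ◇¬q is F. ✓
t: r ∨ q is F, ◇¬q is T. ✓
u: r ∨ q is T, ◇¬q is T. ✓
v: r ∨ q is T, ◇¬q is T. ✓
w: r ∨ q is T, ◇¬q is T. ✓
x: r ∨ q is T, ◇¬q is F. ✓
y: r ∨ q is T, ◇¬q is F. ✓
z: r ∨ q is T, ◇¬q is T. ✓
Satisfying worlds: {s, t, u, v, w, x, y, z}.

8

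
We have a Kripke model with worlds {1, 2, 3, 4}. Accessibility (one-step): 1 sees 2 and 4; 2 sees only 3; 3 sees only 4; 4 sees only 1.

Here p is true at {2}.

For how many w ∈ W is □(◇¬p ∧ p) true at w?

1: successors {2, 4}; ◇¬p ∧ p there: 2:T, 4:F. ✗
2: successors {3}; ◇¬p ∧ p there: 3:F. ✗
3: successors {4}; ◇¬p ∧ p there: 4:F. ✗
4: successors {1}; ◇¬p ∧ p there: 1:F. ✗
Satisfying worlds: ∅.

0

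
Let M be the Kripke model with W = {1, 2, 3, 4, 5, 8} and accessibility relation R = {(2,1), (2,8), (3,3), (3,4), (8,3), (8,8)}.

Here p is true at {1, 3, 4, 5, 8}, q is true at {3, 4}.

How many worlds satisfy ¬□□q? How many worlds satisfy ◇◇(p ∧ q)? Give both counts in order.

For ¬□□q:
1: □□q is T. ✗
2: □□q is F. ✓
3: □□q is T. ✗
4: □□q is T. ✗
5: □□q is T. ✗
8: □□q is F. ✓
— 2 worlds.
For ◇◇(p ∧ q):
1: no successors, so ◇◇(p ∧ q) fails. ✗
2: successors {1, 8}; ◇(p ∧ q) there: 1:F, 8:T. ✓
3: successors {3, 4}; ◇(p ∧ q) there: 3:T, 4:F. ✓
4: no successors, so ◇◇(p ∧ q) fails. ✗
5: no successors, so ◇◇(p ∧ q) fails. ✗
8: successors {3, 8}; ◇(p ∧ q) there: 3:T, 8:T. ✓
— 3 worlds.

2 and 3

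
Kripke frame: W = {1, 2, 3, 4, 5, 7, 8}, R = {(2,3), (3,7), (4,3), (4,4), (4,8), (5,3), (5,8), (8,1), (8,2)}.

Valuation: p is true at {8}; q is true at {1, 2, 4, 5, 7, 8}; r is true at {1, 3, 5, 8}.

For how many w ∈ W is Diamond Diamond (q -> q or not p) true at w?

4

1: no successors, so Diamond Diamond (q -> q or not p) fails. ✗
2: successors {3}; Diamond (q -> q or not p) there: 3:T. ✓
3: successors {7}; Diamond (q -> q or not p) there: 7:F. ✗
4: successors {3, 4, 8}; Diamond (q -> q or not p) there: 3:T, 4:T, 8:T. ✓
5: successors {3, 8}; Diamond (q -> q or not p) there: 3:T, 8:T. ✓
7: no successors, so Diamond Diamond (q -> q or not p) fails. ✗
8: successors {1, 2}; Diamond (q -> q or not p) there: 1:F, 2:T. ✓
Satisfying worlds: {2, 4, 5, 8}.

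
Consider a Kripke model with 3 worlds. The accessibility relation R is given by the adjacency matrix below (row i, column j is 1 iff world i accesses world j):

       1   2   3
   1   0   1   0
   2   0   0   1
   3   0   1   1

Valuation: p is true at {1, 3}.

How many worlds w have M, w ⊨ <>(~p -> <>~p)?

2

1: successors {2}; ~p -> <>~p there: 2:F. ✗
2: successors {3}; ~p -> <>~p there: 3:T. ✓
3: successors {2, 3}; ~p -> <>~p there: 2:F, 3:T. ✓
Satisfying worlds: {2, 3}.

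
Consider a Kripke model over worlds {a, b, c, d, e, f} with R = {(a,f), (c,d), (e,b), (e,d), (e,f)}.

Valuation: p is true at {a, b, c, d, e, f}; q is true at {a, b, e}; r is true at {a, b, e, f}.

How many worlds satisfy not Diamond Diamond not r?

6

a: Diamond Diamond not r is F. ✓
b: Diamond Diamond not r is F. ✓
c: Diamond Diamond not r is F. ✓
d: Diamond Diamond not r is F. ✓
e: Diamond Diamond not r is F. ✓
f: Diamond Diamond not r is F. ✓
Satisfying worlds: {a, b, c, d, e, f}.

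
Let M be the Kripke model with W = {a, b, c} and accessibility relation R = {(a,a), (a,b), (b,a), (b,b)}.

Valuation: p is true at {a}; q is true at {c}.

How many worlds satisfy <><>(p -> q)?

a: successors {a, b}; <>(p -> q) there: a:T, b:T. ✓
b: successors {a, b}; <>(p -> q) there: a:T, b:T. ✓
c: no successors, so <><>(p -> q) fails. ✗
Satisfying worlds: {a, b}.

2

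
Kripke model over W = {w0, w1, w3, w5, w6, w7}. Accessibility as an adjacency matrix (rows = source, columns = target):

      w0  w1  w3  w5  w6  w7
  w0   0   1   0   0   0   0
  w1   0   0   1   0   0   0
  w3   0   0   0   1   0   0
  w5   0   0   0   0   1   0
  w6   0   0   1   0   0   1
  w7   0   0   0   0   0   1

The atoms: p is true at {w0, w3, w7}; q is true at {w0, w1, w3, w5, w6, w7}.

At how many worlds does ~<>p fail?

3

w0: <>p is F. ✓
w1: <>p is T. ✗
w3: <>p is F. ✓
w5: <>p is F. ✓
w6: <>p is T. ✗
w7: <>p is T. ✗
Satisfying worlds: {w0, w3, w5}.
So ~<>p fails at the other 3 worlds.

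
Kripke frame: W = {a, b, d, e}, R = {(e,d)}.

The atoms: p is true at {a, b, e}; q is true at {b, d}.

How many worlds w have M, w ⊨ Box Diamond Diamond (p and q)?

3

a: no successors, so Box Diamond Diamond (p and q) holds vacuously. ✓
b: no successors, so Box Diamond Diamond (p and q) holds vacuously. ✓
d: no successors, so Box Diamond Diamond (p and q) holds vacuously. ✓
e: successors {d}; Diamond Diamond (p and q) there: d:F. ✗
Satisfying worlds: {a, b, d}.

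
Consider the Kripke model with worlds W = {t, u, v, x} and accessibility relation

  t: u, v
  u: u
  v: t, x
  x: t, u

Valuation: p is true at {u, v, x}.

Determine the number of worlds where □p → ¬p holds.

3

t: □p is T, ¬p is T. ✓
u: □p is T, ¬p is F. ✗
v: □p is F, ¬p is F. ✓
x: □p is F, ¬p is F. ✓
Satisfying worlds: {t, v, x}.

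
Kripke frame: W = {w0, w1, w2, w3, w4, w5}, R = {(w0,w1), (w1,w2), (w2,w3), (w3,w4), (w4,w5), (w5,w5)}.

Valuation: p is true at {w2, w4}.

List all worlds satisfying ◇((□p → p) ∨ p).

w0: successors {w1}; (□p → p) ∨ p there: w1:F. ✗
w1: successors {w2}; (□p → p) ∨ p there: w2:T. ✓
w2: successors {w3}; (□p → p) ∨ p there: w3:F. ✗
w3: successors {w4}; (□p → p) ∨ p there: w4:T. ✓
w4: successors {w5}; (□p → p) ∨ p there: w5:T. ✓
w5: successors {w5}; (□p → p) ∨ p there: w5:T. ✓

{w1, w3, w4, w5}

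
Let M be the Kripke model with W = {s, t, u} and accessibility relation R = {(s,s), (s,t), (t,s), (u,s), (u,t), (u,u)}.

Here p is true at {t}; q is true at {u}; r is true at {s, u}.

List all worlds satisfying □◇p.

{t}

s: successors {s, t}; ◇p there: s:T, t:F. ✗
t: successors {s}; ◇p there: s:T. ✓
u: successors {s, t, u}; ◇p there: s:T, t:F, u:T. ✗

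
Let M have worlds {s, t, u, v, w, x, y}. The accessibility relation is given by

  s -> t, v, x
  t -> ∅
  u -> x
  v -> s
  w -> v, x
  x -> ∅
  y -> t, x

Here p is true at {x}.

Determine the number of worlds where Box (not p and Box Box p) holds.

s: successors {t, v, x}; not p and Box Box p there: t:T, v:F, x:F. ✗
t: no successors, so Box (not p and Box Box p) holds vacuously. ✓
u: successors {x}; not p and Box Box p there: x:F. ✗
v: successors {s}; not p and Box Box p there: s:F. ✗
w: successors {v, x}; not p and Box Box p there: v:F, x:F. ✗
x: no successors, so Box (not p and Box Box p) holds vacuously. ✓
y: successors {t, x}; not p and Box Box p there: t:T, x:F. ✗
Satisfying worlds: {t, x}.

2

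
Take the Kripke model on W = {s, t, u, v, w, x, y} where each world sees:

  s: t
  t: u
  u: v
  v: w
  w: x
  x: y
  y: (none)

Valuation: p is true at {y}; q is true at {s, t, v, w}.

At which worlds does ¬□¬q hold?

{s, u, v}

s: □¬q is F. ✓
t: □¬q is T. ✗
u: □¬q is F. ✓
v: □¬q is F. ✓
w: □¬q is T. ✗
x: □¬q is T. ✗
y: □¬q is T. ✗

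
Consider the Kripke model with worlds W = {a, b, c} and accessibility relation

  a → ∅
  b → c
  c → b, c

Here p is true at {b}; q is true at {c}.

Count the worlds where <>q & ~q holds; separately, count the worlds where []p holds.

1 and 1

For <>q & ~q:
a: <>q is F, ~q is T. ✗
b: <>q is T, ~q is T. ✓
c: <>q is T, ~q is F. ✗
— 1 world.
For []p:
a: no successors, so []p holds vacuously. ✓
b: successors {c}; p there: c:F. ✗
c: successors {b, c}; p there: b:T, c:F. ✗
— 1 world.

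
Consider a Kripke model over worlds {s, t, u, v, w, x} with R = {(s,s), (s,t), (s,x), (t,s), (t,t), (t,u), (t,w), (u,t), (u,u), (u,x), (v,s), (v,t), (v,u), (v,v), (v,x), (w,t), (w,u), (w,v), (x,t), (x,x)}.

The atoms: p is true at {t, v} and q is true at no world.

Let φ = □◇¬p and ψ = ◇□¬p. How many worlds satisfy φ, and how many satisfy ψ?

6 and 0

For □◇¬p:
s: successors {s, t, x}; ◇¬p there: s:T, t:T, x:T. ✓
t: successors {s, t, u, w}; ◇¬p there: s:T, t:T, u:T, w:T. ✓
u: successors {t, u, x}; ◇¬p there: t:T, u:T, x:T. ✓
v: successors {s, t, u, v, x}; ◇¬p there: s:T, t:T, u:T, v:T, x:T. ✓
w: successors {t, u, v}; ◇¬p there: t:T, u:T, v:T. ✓
x: successors {t, x}; ◇¬p there: t:T, x:T. ✓
— 6 worlds.
For ◇□¬p:
s: successors {s, t, x}; □¬p there: s:F, t:F, x:F. ✗
t: successors {s, t, u, w}; □¬p there: s:F, t:F, u:F, w:F. ✗
u: successors {t, u, x}; □¬p there: t:F, u:F, x:F. ✗
v: successors {s, t, u, v, x}; □¬p there: s:F, t:F, u:F, v:F, x:F. ✗
w: successors {t, u, v}; □¬p there: t:F, u:F, v:F. ✗
x: successors {t, x}; □¬p there: t:F, x:F. ✗
— 0 worlds.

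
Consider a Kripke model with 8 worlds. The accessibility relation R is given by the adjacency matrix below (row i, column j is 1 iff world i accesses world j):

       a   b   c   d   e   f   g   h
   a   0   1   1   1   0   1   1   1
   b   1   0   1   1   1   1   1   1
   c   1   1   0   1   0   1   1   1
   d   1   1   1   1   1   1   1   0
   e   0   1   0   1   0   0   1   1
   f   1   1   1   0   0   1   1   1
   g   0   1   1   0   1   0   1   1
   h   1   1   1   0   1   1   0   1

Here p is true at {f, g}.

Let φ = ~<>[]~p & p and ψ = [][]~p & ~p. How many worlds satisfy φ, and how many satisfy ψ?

2 and 0

For ~<>[]~p & p:
a: ~<>[]~p is T, p is F. ✗
b: ~<>[]~p is T, p is F. ✗
c: ~<>[]~p is T, p is F. ✗
d: ~<>[]~p is T, p is F. ✗
e: ~<>[]~p is T, p is F. ✗
f: ~<>[]~p is T, p is T. ✓
g: ~<>[]~p is T, p is T. ✓
h: ~<>[]~p is T, p is F. ✗
— 2 worlds.
For [][]~p & ~p:
a: [][]~p is F, ~p is T. ✗
b: [][]~p is F, ~p is T. ✗
c: [][]~p is F, ~p is T. ✗
d: [][]~p is F, ~p is T. ✗
e: [][]~p is F, ~p is T. ✗
f: [][]~p is F, ~p is F. ✗
g: [][]~p is F, ~p is F. ✗
h: [][]~p is F, ~p is T. ✗
— 0 worlds.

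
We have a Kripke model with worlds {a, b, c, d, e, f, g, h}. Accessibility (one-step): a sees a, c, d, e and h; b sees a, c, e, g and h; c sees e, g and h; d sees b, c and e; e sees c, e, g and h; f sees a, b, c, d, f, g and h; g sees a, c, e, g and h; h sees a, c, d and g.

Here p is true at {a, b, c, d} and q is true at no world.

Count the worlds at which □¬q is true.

a: successors {a, c, d, e, h}; ¬q there: a:T, c:T, d:T, e:T, h:T. ✓
b: successors {a, c, e, g, h}; ¬q there: a:T, c:T, e:T, g:T, h:T. ✓
c: successors {e, g, h}; ¬q there: e:T, g:T, h:T. ✓
d: successors {b, c, e}; ¬q there: b:T, c:T, e:T. ✓
e: successors {c, e, g, h}; ¬q there: c:T, e:T, g:T, h:T. ✓
f: successors {a, b, c, d, f, g, h}; ¬q there: a:T, b:T, c:T, d:T, f:T, g:T, h:T. ✓
g: successors {a, c, e, g, h}; ¬q there: a:T, c:T, e:T, g:T, h:T. ✓
h: successors {a, c, d, g}; ¬q there: a:T, c:T, d:T, g:T. ✓
Satisfying worlds: {a, b, c, d, e, f, g, h}.

8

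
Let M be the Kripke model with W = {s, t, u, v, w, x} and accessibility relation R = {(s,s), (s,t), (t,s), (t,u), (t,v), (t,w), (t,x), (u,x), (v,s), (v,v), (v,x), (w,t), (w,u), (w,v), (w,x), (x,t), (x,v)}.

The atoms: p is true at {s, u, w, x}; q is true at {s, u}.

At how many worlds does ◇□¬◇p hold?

2

s: successors {s, t}; □¬◇p there: s:F, t:F. ✗
t: successors {s, u, v, w, x}; □¬◇p there: s:F, u:T, v:F, w:F, x:F. ✓
u: successors {x}; □¬◇p there: x:F. ✗
v: successors {s, v, x}; □¬◇p there: s:F, v:F, x:F. ✗
w: successors {t, u, v, x}; □¬◇p there: t:F, u:T, v:F, x:F. ✓
x: successors {t, v}; □¬◇p there: t:F, v:F. ✗
Satisfying worlds: {t, w}.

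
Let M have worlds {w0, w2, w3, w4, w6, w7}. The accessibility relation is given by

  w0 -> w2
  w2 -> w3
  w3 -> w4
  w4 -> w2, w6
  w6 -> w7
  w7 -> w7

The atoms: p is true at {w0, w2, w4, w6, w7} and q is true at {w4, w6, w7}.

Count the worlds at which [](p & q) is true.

w0: successors {w2}; p & q there: w2:F. ✗
w2: successors {w3}; p & q there: w3:F. ✗
w3: successors {w4}; p & q there: w4:T. ✓
w4: successors {w2, w6}; p & q there: w2:F, w6:T. ✗
w6: successors {w7}; p & q there: w7:T. ✓
w7: successors {w7}; p & q there: w7:T. ✓
Satisfying worlds: {w3, w6, w7}.

3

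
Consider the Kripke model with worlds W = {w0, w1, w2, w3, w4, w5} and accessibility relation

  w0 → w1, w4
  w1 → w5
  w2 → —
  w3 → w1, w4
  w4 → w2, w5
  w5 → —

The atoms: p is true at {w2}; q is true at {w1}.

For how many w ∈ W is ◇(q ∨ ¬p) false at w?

w0: successors {w1, w4}; q ∨ ¬p there: w1:T, w4:T. ✓
w1: successors {w5}; q ∨ ¬p there: w5:T. ✓
w2: no successors, so ◇(q ∨ ¬p) fails. ✗
w3: successors {w1, w4}; q ∨ ¬p there: w1:T, w4:T. ✓
w4: successors {w2, w5}; q ∨ ¬p there: w2:F, w5:T. ✓
w5: no successors, so ◇(q ∨ ¬p) fails. ✗
Satisfying worlds: {w0, w1, w3, w4}.
So ◇(q ∨ ¬p) fails at the other 2 worlds.

2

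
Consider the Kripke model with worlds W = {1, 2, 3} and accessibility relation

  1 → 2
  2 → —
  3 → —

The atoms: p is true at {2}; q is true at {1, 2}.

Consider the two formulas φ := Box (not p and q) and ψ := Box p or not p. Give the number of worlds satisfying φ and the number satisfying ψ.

2 and 3

For Box (not p and q):
1: successors {2}; not p and q there: 2:F. ✗
2: no successors, so Box (not p and q) holds vacuously. ✓
3: no successors, so Box (not p and q) holds vacuously. ✓
— 2 worlds.
For Box p or not p:
1: Box p is T, not p is T. ✓
2: Box p is T, not p is F. ✓
3: Box p is T, not p is T. ✓
— 3 worlds.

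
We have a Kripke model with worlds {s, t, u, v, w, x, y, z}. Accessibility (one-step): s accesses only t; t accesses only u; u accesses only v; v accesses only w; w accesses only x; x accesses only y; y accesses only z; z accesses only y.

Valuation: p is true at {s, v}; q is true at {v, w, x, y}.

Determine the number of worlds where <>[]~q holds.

3

s: successors {t}; []~q there: t:T. ✓
t: successors {u}; []~q there: u:F. ✗
u: successors {v}; []~q there: v:F. ✗
v: successors {w}; []~q there: w:F. ✗
w: successors {x}; []~q there: x:F. ✗
x: successors {y}; []~q there: y:T. ✓
y: successors {z}; []~q there: z:F. ✗
z: successors {y}; []~q there: y:T. ✓
Satisfying worlds: {s, x, z}.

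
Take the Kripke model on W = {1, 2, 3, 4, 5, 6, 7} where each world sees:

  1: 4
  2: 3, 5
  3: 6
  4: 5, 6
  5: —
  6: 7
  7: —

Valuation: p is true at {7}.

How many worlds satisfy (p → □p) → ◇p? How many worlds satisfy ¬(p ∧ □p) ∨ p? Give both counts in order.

1 and 7

For (p → □p) → ◇p:
1: p → □p is T, ◇p is F. ✗
2: p → □p is T, ◇p is F. ✗
3: p → □p is T, ◇p is F. ✗
4: p → □p is T, ◇p is F. ✗
5: p → □p is T, ◇p is F. ✗
6: p → □p is T, ◇p is T. ✓
7: p → □p is T, ◇p is F. ✗
— 1 world.
For ¬(p ∧ □p) ∨ p:
1: ¬(p ∧ □p) is T, p is F. ✓
2: ¬(p ∧ □p) is T, p is F. ✓
3: ¬(p ∧ □p) is T, p is F. ✓
4: ¬(p ∧ □p) is T, p is F. ✓
5: ¬(p ∧ □p) is T, p is F. ✓
6: ¬(p ∧ □p) is T, p is F. ✓
7: ¬(p ∧ □p) is F, p is T. ✓
— 7 worlds.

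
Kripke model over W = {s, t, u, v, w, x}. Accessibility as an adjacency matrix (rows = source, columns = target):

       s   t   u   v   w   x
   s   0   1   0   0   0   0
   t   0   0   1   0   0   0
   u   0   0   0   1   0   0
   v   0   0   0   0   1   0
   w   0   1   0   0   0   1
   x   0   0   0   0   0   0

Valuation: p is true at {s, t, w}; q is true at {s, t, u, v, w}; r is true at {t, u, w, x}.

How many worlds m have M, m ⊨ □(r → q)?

s: successors {t}; r → q there: t:T. ✓
t: successors {u}; r → q there: u:T. ✓
u: successors {v}; r → q there: v:T. ✓
v: successors {w}; r → q there: w:T. ✓
w: successors {t, x}; r → q there: t:T, x:F. ✗
x: no successors, so □(r → q) holds vacuously. ✓
Satisfying worlds: {s, t, u, v, x}.

5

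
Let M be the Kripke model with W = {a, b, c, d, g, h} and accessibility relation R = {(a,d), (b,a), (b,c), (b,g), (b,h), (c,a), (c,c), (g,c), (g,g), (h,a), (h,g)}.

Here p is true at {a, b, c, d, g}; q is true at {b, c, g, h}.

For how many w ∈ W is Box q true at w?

2

a: successors {d}; q there: d:F. ✗
b: successors {a, c, g, h}; q there: a:F, c:T, g:T, h:T. ✗
c: successors {a, c}; q there: a:F, c:T. ✗
d: no successors, so Box q holds vacuously. ✓
g: successors {c, g}; q there: c:T, g:T. ✓
h: successors {a, g}; q there: a:F, g:T. ✗
Satisfying worlds: {d, g}.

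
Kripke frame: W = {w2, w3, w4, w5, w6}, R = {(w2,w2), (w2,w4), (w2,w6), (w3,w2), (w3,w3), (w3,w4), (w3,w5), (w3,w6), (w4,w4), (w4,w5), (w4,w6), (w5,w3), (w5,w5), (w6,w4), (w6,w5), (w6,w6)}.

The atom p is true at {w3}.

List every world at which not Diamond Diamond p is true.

{w2}

w2: Diamond Diamond p is F. ✓
w3: Diamond Diamond p is T. ✗
w4: Diamond Diamond p is T. ✗
w5: Diamond Diamond p is T. ✗
w6: Diamond Diamond p is T. ✗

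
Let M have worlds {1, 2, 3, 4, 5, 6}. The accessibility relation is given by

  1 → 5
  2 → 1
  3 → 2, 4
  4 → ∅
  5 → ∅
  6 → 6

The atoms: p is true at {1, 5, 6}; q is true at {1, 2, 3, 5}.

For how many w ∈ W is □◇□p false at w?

1: successors {5}; ◇□p there: 5:F. ✗
2: successors {1}; ◇□p there: 1:T. ✓
3: successors {2, 4}; ◇□p there: 2:T, 4:F. ✗
4: no successors, so □◇□p holds vacuously. ✓
5: no successors, so □◇□p holds vacuously. ✓
6: successors {6}; ◇□p there: 6:T. ✓
Satisfying worlds: {2, 4, 5, 6}.
So □◇□p fails at the other 2 worlds.

2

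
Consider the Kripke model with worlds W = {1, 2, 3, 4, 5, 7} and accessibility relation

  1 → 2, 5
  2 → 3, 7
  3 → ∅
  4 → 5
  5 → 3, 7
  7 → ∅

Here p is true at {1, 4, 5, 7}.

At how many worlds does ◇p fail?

1: successors {2, 5}; p there: 2:F, 5:T. ✓
2: successors {3, 7}; p there: 3:F, 7:T. ✓
3: no successors, so ◇p fails. ✗
4: successors {5}; p there: 5:T. ✓
5: successors {3, 7}; p there: 3:F, 7:T. ✓
7: no successors, so ◇p fails. ✗
Satisfying worlds: {1, 2, 4, 5}.
So ◇p fails at the other 2 worlds.

2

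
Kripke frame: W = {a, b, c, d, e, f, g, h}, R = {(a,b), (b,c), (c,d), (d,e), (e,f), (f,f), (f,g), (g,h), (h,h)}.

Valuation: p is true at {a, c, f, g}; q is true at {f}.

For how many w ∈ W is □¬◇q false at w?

3

a: successors {b}; ¬◇q there: b:T. ✓
b: successors {c}; ¬◇q there: c:T. ✓
c: successors {d}; ¬◇q there: d:T. ✓
d: successors {e}; ¬◇q there: e:F. ✗
e: successors {f}; ¬◇q there: f:F. ✗
f: successors {f, g}; ¬◇q there: f:F, g:T. ✗
g: successors {h}; ¬◇q there: h:T. ✓
h: successors {h}; ¬◇q there: h:T. ✓
Satisfying worlds: {a, b, c, g, h}.
So □¬◇q fails at the other 3 worlds.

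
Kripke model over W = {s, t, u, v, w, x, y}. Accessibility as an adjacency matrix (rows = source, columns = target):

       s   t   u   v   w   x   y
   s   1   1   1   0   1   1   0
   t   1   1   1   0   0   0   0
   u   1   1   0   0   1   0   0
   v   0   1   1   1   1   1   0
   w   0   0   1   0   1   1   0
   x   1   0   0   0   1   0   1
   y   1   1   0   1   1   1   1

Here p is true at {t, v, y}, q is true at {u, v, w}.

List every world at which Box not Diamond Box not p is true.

s: successors {s, t, u, w, x}; not Diamond Box not p there: s:F, t:T, u:F, w:F, x:F. ✗
t: successors {s, t, u}; not Diamond Box not p there: s:F, t:T, u:F. ✗
u: successors {s, t, w}; not Diamond Box not p there: s:F, t:T, w:F. ✗
v: successors {t, u, v, w, x}; not Diamond Box not p there: t:T, u:F, v:F, w:F, x:F. ✗
w: successors {u, w, x}; not Diamond Box not p there: u:F, w:F, x:F. ✗
x: successors {s, w, y}; not Diamond Box not p there: s:F, w:F, y:F. ✗
y: successors {s, t, v, w, x, y}; not Diamond Box not p there: s:F, t:T, v:F, w:F, x:F, y:F. ✗

∅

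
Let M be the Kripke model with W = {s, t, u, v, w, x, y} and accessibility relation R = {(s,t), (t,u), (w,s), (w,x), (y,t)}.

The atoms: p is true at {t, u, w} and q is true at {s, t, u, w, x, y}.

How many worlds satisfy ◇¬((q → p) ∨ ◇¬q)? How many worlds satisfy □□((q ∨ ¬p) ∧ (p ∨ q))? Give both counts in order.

1 and 7

For ◇¬((q → p) ∨ ◇¬q):
s: successors {t}; ¬((q → p) ∨ ◇¬q) there: t:F. ✗
t: successors {u}; ¬((q → p) ∨ ◇¬q) there: u:F. ✗
u: no successors, so ◇¬((q → p) ∨ ◇¬q) fails. ✗
v: no successors, so ◇¬((q → p) ∨ ◇¬q) fails. ✗
w: successors {s, x}; ¬((q → p) ∨ ◇¬q) there: s:T, x:T. ✓
x: no successors, so ◇¬((q → p) ∨ ◇¬q) fails. ✗
y: successors {t}; ¬((q → p) ∨ ◇¬q) there: t:F. ✗
— 1 world.
For □□((q ∨ ¬p) ∧ (p ∨ q)):
s: successors {t}; □((q ∨ ¬p) ∧ (p ∨ q)) there: t:T. ✓
t: successors {u}; □((q ∨ ¬p) ∧ (p ∨ q)) there: u:T. ✓
u: no successors, so □□((q ∨ ¬p) ∧ (p ∨ q)) holds vacuously. ✓
v: no successors, so □□((q ∨ ¬p) ∧ (p ∨ q)) holds vacuously. ✓
w: successors {s, x}; □((q ∨ ¬p) ∧ (p ∨ q)) there: s:T, x:T. ✓
x: no successors, so □□((q ∨ ¬p) ∧ (p ∨ q)) holds vacuously. ✓
y: successors {t}; □((q ∨ ¬p) ∧ (p ∨ q)) there: t:T. ✓
— 7 worlds.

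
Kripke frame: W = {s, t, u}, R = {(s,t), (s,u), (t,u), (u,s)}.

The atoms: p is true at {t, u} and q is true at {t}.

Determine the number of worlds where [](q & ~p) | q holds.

s: [](q & ~p) is F, q is F. ✗
t: [](q & ~p) is F, q is T. ✓
u: [](q & ~p) is F, q is F. ✗
Satisfying worlds: {t}.

1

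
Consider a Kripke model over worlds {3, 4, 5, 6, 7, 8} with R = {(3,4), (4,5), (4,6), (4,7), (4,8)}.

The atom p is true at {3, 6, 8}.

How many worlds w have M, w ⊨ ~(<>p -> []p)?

1

3: <>p -> []p is T. ✗
4: <>p -> []p is F. ✓
5: <>p -> []p is T. ✗
6: <>p -> []p is T. ✗
7: <>p -> []p is T. ✗
8: <>p -> []p is T. ✗
Satisfying worlds: {4}.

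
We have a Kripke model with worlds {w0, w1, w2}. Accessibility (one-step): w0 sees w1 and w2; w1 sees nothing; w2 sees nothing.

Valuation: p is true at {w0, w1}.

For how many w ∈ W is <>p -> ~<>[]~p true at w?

2

w0: <>p is T, ~<>[]~p is F. ✗
w1: <>p is F, ~<>[]~p is T. ✓
w2: <>p is F, ~<>[]~p is T. ✓
Satisfying worlds: {w1, w2}.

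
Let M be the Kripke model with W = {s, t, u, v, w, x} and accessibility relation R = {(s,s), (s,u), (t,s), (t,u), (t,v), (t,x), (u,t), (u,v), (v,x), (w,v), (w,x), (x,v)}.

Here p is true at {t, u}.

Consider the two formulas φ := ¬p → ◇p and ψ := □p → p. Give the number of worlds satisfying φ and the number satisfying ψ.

For ¬p → ◇p:
s: ¬p is T, ◇p is T. ✓
t: ¬p is F, ◇p is T. ✓
u: ¬p is F, ◇p is T. ✓
v: ¬p is T, ◇p is F. ✗
w: ¬p is T, ◇p is F. ✗
x: ¬p is T, ◇p is F. ✗
— 3 worlds.
For □p → p:
s: □p is F, p is F. ✓
t: □p is F, p is T. ✓
u: □p is F, p is T. ✓
v: □p is F, p is F. ✓
w: □p is F, p is F. ✓
x: □p is F, p is F. ✓
— 6 worlds.

3 and 6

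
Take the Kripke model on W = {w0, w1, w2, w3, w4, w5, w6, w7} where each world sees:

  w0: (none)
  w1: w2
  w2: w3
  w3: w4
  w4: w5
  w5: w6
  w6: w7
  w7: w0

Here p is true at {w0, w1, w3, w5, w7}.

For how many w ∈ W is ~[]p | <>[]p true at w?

5

w0: ~[]p is F, <>[]p is F. ✗
w1: ~[]p is T, <>[]p is T. ✓
w2: ~[]p is F, <>[]p is F. ✗
w3: ~[]p is T, <>[]p is T. ✓
w4: ~[]p is F, <>[]p is F. ✗
w5: ~[]p is T, <>[]p is T. ✓
w6: ~[]p is F, <>[]p is T. ✓
w7: ~[]p is F, <>[]p is T. ✓
Satisfying worlds: {w1, w3, w5, w6, w7}.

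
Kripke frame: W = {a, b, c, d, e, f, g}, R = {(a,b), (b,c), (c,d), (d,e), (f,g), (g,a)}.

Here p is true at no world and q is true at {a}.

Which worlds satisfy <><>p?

∅

a: successors {b}; <>p there: b:F. ✗
b: successors {c}; <>p there: c:F. ✗
c: successors {d}; <>p there: d:F. ✗
d: successors {e}; <>p there: e:F. ✗
e: no successors, so <><>p fails. ✗
f: successors {g}; <>p there: g:F. ✗
g: successors {a}; <>p there: a:F. ✗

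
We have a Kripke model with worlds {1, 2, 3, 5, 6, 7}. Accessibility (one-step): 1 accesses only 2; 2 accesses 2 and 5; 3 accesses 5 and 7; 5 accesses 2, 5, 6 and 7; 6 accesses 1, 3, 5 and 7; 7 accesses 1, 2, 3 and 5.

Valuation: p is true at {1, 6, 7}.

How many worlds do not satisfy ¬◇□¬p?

1: ◇□¬p is T. ✗
2: ◇□¬p is T. ✗
3: ◇□¬p is F. ✓
5: ◇□¬p is T. ✗
6: ◇□¬p is T. ✗
7: ◇□¬p is T. ✗
Satisfying worlds: {3}.
So ¬◇□¬p fails at the other 5 worlds.

5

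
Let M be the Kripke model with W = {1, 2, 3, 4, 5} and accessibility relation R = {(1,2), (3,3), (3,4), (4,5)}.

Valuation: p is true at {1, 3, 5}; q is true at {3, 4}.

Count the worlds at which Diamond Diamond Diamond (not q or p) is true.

1

1: successors {2}; Diamond Diamond (not q or p) there: 2:F. ✗
2: no successors, so Diamond Diamond Diamond (not q or p) fails. ✗
3: successors {3, 4}; Diamond Diamond (not q or p) there: 3:T, 4:F. ✓
4: successors {5}; Diamond Diamond (not q or p) there: 5:F. ✗
5: no successors, so Diamond Diamond Diamond (not q or p) fails. ✗
Satisfying worlds: {3}.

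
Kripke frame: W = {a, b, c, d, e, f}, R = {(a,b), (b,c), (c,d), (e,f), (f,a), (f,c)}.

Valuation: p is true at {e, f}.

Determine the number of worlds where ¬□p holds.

4

a: □p is F. ✓
b: □p is F. ✓
c: □p is F. ✓
d: □p is T. ✗
e: □p is T. ✗
f: □p is F. ✓
Satisfying worlds: {a, b, c, f}.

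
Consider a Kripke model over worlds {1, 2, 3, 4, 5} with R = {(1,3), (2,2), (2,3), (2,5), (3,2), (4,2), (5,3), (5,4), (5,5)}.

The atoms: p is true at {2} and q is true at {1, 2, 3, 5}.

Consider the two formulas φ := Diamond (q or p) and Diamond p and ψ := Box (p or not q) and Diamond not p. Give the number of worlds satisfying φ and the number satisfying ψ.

3 and 0

For Diamond (q or p) and Diamond p:
1: Diamond (q or p) is T, Diamond p is F. ✗
2: Diamond (q or p) is T, Diamond p is T. ✓
3: Diamond (q or p) is T, Diamond p is T. ✓
4: Diamond (q or p) is T, Diamond p is T. ✓
5: Diamond (q or p) is T, Diamond p is F. ✗
— 3 worlds.
For Box (p or not q) and Diamond not p:
1: Box (p or not q) is F, Diamond not p is T. ✗
2: Box (p or not q) is F, Diamond not p is T. ✗
3: Box (p or not q) is T, Diamond not p is F. ✗
4: Box (p or not q) is T, Diamond not p is F. ✗
5: Box (p or not q) is F, Diamond not p is T. ✗
— 0 worlds.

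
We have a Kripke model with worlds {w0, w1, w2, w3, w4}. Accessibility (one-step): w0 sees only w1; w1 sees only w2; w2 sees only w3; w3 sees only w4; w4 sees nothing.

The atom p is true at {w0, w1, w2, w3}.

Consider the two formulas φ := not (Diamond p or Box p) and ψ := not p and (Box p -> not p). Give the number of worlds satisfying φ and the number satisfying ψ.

For not (Diamond p or Box p):
w0: Diamond p or Box p is T. ✗
w1: Diamond p or Box p is T. ✗
w2: Diamond p or Box p is T. ✗
w3: Diamond p or Box p is F. ✓
w4: Diamond p or Box p is T. ✗
— 1 world.
For not p and (Box p -> not p):
w0: not p is F, Box p -> not p is F. ✗
w1: not p is F, Box p -> not p is F. ✗
w2: not p is F, Box p -> not p is F. ✗
w3: not p is F, Box p -> not p is T. ✗
w4: not p is T, Box p -> not p is T. ✓
— 1 world.

1 and 1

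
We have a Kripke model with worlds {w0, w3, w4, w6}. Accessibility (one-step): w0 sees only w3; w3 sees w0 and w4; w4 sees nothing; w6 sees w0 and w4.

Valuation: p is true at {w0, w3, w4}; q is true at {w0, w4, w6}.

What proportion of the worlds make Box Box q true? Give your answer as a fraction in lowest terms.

1/2

w0: successors {w3}; Box q there: w3:T. ✓
w3: successors {w0, w4}; Box q there: w0:F, w4:T. ✗
w4: no successors, so Box Box q holds vacuously. ✓
w6: successors {w0, w4}; Box q there: w0:F, w4:T. ✗
That's 2 of 4 worlds, so 2/4 = 1/2.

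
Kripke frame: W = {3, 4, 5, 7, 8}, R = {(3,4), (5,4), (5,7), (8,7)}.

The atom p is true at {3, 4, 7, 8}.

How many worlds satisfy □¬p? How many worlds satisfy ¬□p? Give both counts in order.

2 and 0

For □¬p:
3: successors {4}; ¬p there: 4:F. ✗
4: no successors, so □¬p holds vacuously. ✓
5: successors {4, 7}; ¬p there: 4:F, 7:F. ✗
7: no successors, so □¬p holds vacuously. ✓
8: successors {7}; ¬p there: 7:F. ✗
— 2 worlds.
For ¬□p:
3: □p is T. ✗
4: □p is T. ✗
5: □p is T. ✗
7: □p is T. ✗
8: □p is T. ✗
— 0 worlds.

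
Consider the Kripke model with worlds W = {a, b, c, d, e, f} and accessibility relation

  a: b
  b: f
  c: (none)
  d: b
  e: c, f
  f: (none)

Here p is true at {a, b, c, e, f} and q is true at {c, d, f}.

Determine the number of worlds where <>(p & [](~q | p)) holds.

4

a: successors {b}; p & [](~q | p) there: b:T. ✓
b: successors {f}; p & [](~q | p) there: f:T. ✓
c: no successors, so <>(p & [](~q | p)) fails. ✗
d: successors {b}; p & [](~q | p) there: b:T. ✓
e: successors {c, f}; p & [](~q | p) there: c:T, f:T. ✓
f: no successors, so <>(p & [](~q | p)) fails. ✗
Satisfying worlds: {a, b, d, e}.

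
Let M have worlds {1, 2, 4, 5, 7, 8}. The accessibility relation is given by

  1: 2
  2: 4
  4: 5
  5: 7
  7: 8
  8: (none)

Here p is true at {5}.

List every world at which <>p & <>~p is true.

∅

1: <>p is F, <>~p is T. ✗
2: <>p is F, <>~p is T. ✗
4: <>p is T, <>~p is F. ✗
5: <>p is F, <>~p is T. ✗
7: <>p is F, <>~p is T. ✗
8: <>p is F, <>~p is F. ✗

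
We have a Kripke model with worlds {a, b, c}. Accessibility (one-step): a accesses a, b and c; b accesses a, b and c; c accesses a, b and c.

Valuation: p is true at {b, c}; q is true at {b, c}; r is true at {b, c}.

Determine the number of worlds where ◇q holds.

3

a: successors {a, b, c}; q there: a:F, b:T, c:T. ✓
b: successors {a, b, c}; q there: a:F, b:T, c:T. ✓
c: successors {a, b, c}; q there: a:F, b:T, c:T. ✓
Satisfying worlds: {a, b, c}.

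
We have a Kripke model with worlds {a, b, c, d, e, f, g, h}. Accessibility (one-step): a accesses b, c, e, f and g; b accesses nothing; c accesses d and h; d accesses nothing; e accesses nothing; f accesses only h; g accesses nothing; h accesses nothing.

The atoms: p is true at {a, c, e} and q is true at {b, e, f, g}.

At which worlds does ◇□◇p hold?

{a, c, f}

a: successors {b, c, e, f, g}; □◇p there: b:T, c:F, e:T, f:F, g:T. ✓
b: no successors, so ◇□◇p fails. ✗
c: successors {d, h}; □◇p there: d:T, h:T. ✓
d: no successors, so ◇□◇p fails. ✗
e: no successors, so ◇□◇p fails. ✗
f: successors {h}; □◇p there: h:T. ✓
g: no successors, so ◇□◇p fails. ✗
h: no successors, so ◇□◇p fails. ✗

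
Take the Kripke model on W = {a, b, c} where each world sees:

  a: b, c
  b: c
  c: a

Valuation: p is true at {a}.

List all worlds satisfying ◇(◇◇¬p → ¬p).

a: successors {b, c}; ◇◇¬p → ¬p there: b:T, c:T. ✓
b: successors {c}; ◇◇¬p → ¬p there: c:T. ✓
c: successors {a}; ◇◇¬p → ¬p there: a:F. ✗

{a, b}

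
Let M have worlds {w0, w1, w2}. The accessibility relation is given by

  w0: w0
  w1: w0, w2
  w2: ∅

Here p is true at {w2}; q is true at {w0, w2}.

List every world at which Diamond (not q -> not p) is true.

{w0, w1}

w0: successors {w0}; not q -> not p there: w0:T. ✓
w1: successors {w0, w2}; not q -> not p there: w0:T, w2:T. ✓
w2: no successors, so Diamond (not q -> not p) fails. ✗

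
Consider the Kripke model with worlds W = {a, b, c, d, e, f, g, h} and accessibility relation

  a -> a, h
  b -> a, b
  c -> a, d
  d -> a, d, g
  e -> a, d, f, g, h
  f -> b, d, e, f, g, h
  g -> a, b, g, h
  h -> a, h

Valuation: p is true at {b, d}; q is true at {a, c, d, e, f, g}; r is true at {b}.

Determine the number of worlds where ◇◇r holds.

a: successors {a, h}; ◇r there: a:F, h:F. ✗
b: successors {a, b}; ◇r there: a:F, b:T. ✓
c: successors {a, d}; ◇r there: a:F, d:F. ✗
d: successors {a, d, g}; ◇r there: a:F, d:F, g:T. ✓
e: successors {a, d, f, g, h}; ◇r there: a:F, d:F, f:T, g:T, h:F. ✓
f: successors {b, d, e, f, g, h}; ◇r there: b:T, d:F, e:F, f:T, g:T, h:F. ✓
g: successors {a, b, g, h}; ◇r there: a:F, b:T, g:T, h:F. ✓
h: successors {a, h}; ◇r there: a:F, h:F. ✗
Satisfying worlds: {b, d, e, f, g}.

5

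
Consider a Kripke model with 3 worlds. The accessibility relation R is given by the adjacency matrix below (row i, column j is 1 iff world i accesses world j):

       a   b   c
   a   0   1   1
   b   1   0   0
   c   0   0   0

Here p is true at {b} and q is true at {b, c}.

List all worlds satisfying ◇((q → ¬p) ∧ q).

{a}

a: successors {b, c}; (q → ¬p) ∧ q there: b:F, c:T. ✓
b: successors {a}; (q → ¬p) ∧ q there: a:F. ✗
c: no successors, so ◇((q → ¬p) ∧ q) fails. ✗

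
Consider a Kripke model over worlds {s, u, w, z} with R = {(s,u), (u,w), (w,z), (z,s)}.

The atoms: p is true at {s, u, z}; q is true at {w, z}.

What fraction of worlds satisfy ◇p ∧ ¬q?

1/4

s: ◇p is T, ¬q is T. ✓
u: ◇p is F, ¬q is T. ✗
w: ◇p is T, ¬q is F. ✗
z: ◇p is T, ¬q is F. ✗
That's 1 of 4 worlds, so 1/4.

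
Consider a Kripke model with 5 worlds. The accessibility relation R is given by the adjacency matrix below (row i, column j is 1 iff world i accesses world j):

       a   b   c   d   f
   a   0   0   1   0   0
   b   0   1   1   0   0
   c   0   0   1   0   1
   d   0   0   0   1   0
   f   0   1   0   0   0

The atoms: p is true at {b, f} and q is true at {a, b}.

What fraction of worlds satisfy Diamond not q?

a: successors {c}; not q there: c:T. ✓
b: successors {b, c}; not q there: b:F, c:T. ✓
c: successors {c, f}; not q there: c:T, f:T. ✓
d: successors {d}; not q there: d:T. ✓
f: successors {b}; not q there: b:F. ✗
That's 4 of 5 worlds, so 4/5.

4/5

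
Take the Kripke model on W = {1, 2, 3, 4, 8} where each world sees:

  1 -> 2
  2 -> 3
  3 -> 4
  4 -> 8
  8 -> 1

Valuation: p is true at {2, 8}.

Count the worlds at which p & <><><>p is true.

1: p is F, <><><>p is F. ✗
2: p is T, <><><>p is T. ✓
3: p is F, <><><>p is F. ✗
4: p is F, <><><>p is T. ✗
8: p is T, <><><>p is F. ✗
Satisfying worlds: {2}.

1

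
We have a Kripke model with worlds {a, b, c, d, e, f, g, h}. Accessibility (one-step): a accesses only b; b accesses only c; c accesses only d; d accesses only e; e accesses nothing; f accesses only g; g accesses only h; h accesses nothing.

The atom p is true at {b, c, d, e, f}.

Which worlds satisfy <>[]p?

{a, b, c, d, g}

a: successors {b}; []p there: b:T. ✓
b: successors {c}; []p there: c:T. ✓
c: successors {d}; []p there: d:T. ✓
d: successors {e}; []p there: e:T. ✓
e: no successors, so <>[]p fails. ✗
f: successors {g}; []p there: g:F. ✗
g: successors {h}; []p there: h:T. ✓
h: no successors, so <>[]p fails. ✗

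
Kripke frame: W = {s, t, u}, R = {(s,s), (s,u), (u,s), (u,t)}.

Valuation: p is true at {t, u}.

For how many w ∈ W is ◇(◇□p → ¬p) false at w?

s: successors {s, u}; ◇□p → ¬p there: s:T, u:F. ✓
t: no successors, so ◇(◇□p → ¬p) fails. ✗
u: successors {s, t}; ◇□p → ¬p there: s:T, t:T. ✓
Satisfying worlds: {s, u}.
So ◇(◇□p → ¬p) fails at the other 1 world.

1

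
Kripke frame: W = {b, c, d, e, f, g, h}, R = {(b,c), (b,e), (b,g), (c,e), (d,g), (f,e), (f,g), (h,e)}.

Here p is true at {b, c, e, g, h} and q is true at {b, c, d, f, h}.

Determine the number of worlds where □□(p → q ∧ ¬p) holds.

b: successors {c, e, g}; □(p → q ∧ ¬p) there: c:F, e:T, g:T. ✗
c: successors {e}; □(p → q ∧ ¬p) there: e:T. ✓
d: successors {g}; □(p → q ∧ ¬p) there: g:T. ✓
e: no successors, so □□(p → q ∧ ¬p) holds vacuously. ✓
f: successors {e, g}; □(p → q ∧ ¬p) there: e:T, g:T. ✓
g: no successors, so □□(p → q ∧ ¬p) holds vacuously. ✓
h: successors {e}; □(p → q ∧ ¬p) there: e:T. ✓
Satisfying worlds: {c, d, e, f, g, h}.

6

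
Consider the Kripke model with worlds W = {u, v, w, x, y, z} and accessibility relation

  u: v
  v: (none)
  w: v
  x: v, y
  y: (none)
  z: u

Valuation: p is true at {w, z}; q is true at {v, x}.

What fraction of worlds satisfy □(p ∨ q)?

u: successors {v}; p ∨ q there: v:T. ✓
v: no successors, so □(p ∨ q) holds vacuously. ✓
w: successors {v}; p ∨ q there: v:T. ✓
x: successors {v, y}; p ∨ q there: v:T, y:F. ✗
y: no successors, so □(p ∨ q) holds vacuously. ✓
z: successors {u}; p ∨ q there: u:F. ✗
That's 4 of 6 worlds, so 4/6 = 2/3.

2/3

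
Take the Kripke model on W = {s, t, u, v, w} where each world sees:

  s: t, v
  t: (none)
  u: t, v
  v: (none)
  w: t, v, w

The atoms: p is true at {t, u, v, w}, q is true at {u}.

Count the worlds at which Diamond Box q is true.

3

s: successors {t, v}; Box q there: t:T, v:T. ✓
t: no successors, so Diamond Box q fails. ✗
u: successors {t, v}; Box q there: t:T, v:T. ✓
v: no successors, so Diamond Box q fails. ✗
w: successors {t, v, w}; Box q there: t:T, v:T, w:F. ✓
Satisfying worlds: {s, u, w}.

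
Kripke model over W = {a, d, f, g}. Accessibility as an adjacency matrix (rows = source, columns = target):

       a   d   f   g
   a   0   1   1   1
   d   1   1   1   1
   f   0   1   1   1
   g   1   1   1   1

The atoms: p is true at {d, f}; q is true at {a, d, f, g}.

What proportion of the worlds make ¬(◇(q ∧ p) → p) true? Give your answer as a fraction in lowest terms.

1/2

a: ◇(q ∧ p) → p is F. ✓
d: ◇(q ∧ p) → p is T. ✗
f: ◇(q ∧ p) → p is T. ✗
g: ◇(q ∧ p) → p is F. ✓
That's 2 of 4 worlds, so 2/4 = 1/2.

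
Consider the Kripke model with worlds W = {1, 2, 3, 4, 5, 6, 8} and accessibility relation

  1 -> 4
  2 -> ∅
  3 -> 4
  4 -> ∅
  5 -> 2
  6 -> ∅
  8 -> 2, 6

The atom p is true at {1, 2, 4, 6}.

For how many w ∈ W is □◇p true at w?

1: successors {4}; ◇p there: 4:F. ✗
2: no successors, so □◇p holds vacuously. ✓
3: successors {4}; ◇p there: 4:F. ✗
4: no successors, so □◇p holds vacuously. ✓
5: successors {2}; ◇p there: 2:F. ✗
6: no successors, so □◇p holds vacuously. ✓
8: successors {2, 6}; ◇p there: 2:F, 6:F. ✗
Satisfying worlds: {2, 4, 6}.

3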